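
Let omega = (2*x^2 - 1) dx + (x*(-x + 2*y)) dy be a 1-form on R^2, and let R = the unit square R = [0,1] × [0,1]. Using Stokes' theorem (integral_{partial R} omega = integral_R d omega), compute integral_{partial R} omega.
integral_(partial R) omega = 0

Stokes: integral_partial_R omega = integral_R d omega with d omega = (∂Q/∂x - ∂P/∂y) dx ∧ dy.
  ∂Q/∂x = -2*x + 2*y
  ∂P/∂y = 0
  integrand = ∂Q/∂x - ∂P/∂y = -2*x + 2*y.
Integrating over R: integral_0^1 integral_0^1 (-2*x + 2*y) dx dy = 0.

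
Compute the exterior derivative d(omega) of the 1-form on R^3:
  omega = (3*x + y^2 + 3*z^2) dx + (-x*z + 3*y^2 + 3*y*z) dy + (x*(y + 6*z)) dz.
d(omega) = (-2*y - z) dx ∧ dy + (y) dx ∧ dz + (2*x - 3*y) dy ∧ dz

For a 1-form omega = sum_i f_i dx_i, the exterior derivative is
  d(omega) = sum_{i < j} (∂f_j/∂x_i - ∂f_i/∂x_j) dx_i ∧ dx_j.
  coefficient of dx ∧ dy: ∂f_2/∂x - ∂f_1/∂y = ∂(-x*z + 3*y^2 + 3*y*z)/∂x - ∂(3*x + y^2 + 3*z^2)/∂y = -2*y - z
  coefficient of dx ∧ dz: ∂f_3/∂x - ∂f_1/∂z = ∂(x*(y + 6*z))/∂x - ∂(3*x + y^2 + 3*z^2)/∂z = y
  coefficient of dy ∧ dz: ∂f_3/∂y - ∂f_2/∂z = ∂(x*(y + 6*z))/∂y - ∂(-x*z + 3*y^2 + 3*y*z)/∂z = 2*x - 3*y
Assembling: d(omega) = (-2*y - z) dx ∧ dy + (y) dx ∧ dz + (2*x - 3*y) dy ∧ dz.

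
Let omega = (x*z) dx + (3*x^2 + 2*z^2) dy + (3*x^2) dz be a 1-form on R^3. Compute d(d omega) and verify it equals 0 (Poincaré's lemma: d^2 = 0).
d(d omega) = 0

Step 1: d omega = sum_{i<j} (∂f_j/∂x_i - ∂f_i/∂x_j) dx_i ∧ dx_j:
  coeff of dx ∧ dy: 6*x
  coeff of dx ∧ dz: 5*x
  coeff of dy ∧ dz: -4*z
Step 2: Apply d again to each 2-form coefficient. The only possible 3-form in R^3 is dx ∧ dy ∧ dz, with coefficient
  ∂(coeff of dy∧dz)/∂x - ∂(coeff of dx∧dz)/∂y + ∂(coeff of dx∧dy)/∂z
  = ∂/∂x (-4*z) - ∂/∂y (5*x) + ∂/∂z (6*x).
Each of these terms simplifies to sums of mixed partials that cancel in pairs. The result is 0 (by equality of mixed partials for smooth functions — Schwarz / Clairaut).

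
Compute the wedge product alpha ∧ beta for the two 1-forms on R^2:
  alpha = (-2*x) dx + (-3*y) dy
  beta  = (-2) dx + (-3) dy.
alpha ∧ beta = (6*x - 6*y) dx ∧ dy

Distribute the wedge, using dx_i ∧ dx_j = -dx_j ∧ dx_i and dx_i ∧ dx_i = 0. For each pair (i, j) with i < j, the coefficient of dx_i ∧ dx_j in alpha ∧ beta is (alpha_i * beta_j - alpha_j * beta_i). Collecting: alpha ∧ beta = (6*x - 6*y) dx ∧ dy.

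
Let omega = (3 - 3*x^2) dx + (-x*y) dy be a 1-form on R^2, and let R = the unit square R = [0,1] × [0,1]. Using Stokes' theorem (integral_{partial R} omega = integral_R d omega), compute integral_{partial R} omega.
integral_(partial R) omega = -1/2

Stokes: integral_partial_R omega = integral_R d omega with d omega = (∂Q/∂x - ∂P/∂y) dx ∧ dy.
  ∂Q/∂x = -y
  ∂P/∂y = 0
  integrand = ∂Q/∂x - ∂P/∂y = -y.
Integrating over R: integral_0^1 integral_0^1 (-y) dx dy = -1/2.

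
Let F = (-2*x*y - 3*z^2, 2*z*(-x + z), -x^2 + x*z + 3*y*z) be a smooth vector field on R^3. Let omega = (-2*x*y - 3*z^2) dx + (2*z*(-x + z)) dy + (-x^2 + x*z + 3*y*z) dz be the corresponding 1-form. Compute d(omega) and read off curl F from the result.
d(omega) = (2*x - z) dy ∧ dz + (2*x - 7*z) dz ∧ dx + (2*x - 2*z) dx ∧ dy; curl F = (2*x - z, 2*x - 7*z, 2*x - 2*z)

d omega = sum_{i<j} (∂f_j/∂x_i - ∂f_i/∂x_j) dx_i ∧ dx_j. Under the identification (dy ∧ dz, dz ∧ dx, dx ∧ dy) ↔ (e_x, e_y, e_z), the coefficients are exactly the components of curl F. Compute:
  ∂R/∂y - ∂Q/∂z = (3*z) - (-2*x + 4*z) = 2*x - z
  ∂P/∂z - ∂R/∂x = (-6*z) - (-2*x + z) = 2*x - 7*z
  ∂Q/∂x - ∂P/∂y = (-2*z) - (-2*x) = 2*x - 2*z.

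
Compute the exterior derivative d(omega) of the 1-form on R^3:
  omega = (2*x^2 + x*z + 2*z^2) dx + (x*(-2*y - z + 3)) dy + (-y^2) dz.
d(omega) = (-2*y - z + 3) dx ∧ dy + (-x - 4*z) dx ∧ dz + (x - 2*y) dy ∧ dz

For a 1-form omega = sum_i f_i dx_i, the exterior derivative is
  d(omega) = sum_{i < j} (∂f_j/∂x_i - ∂f_i/∂x_j) dx_i ∧ dx_j.
  coefficient of dx ∧ dy: ∂f_2/∂x - ∂f_1/∂y = ∂(x*(-2*y - z + 3))/∂x - ∂(2*x^2 + x*z + 2*z^2)/∂y = -2*y - z + 3
  coefficient of dx ∧ dz: ∂f_3/∂x - ∂f_1/∂z = ∂(-y^2)/∂x - ∂(2*x^2 + x*z + 2*z^2)/∂z = -x - 4*z
  coefficient of dy ∧ dz: ∂f_3/∂y - ∂f_2/∂z = ∂(-y^2)/∂y - ∂(x*(-2*y - z + 3))/∂z = x - 2*y
Assembling: d(omega) = (-2*y - z + 3) dx ∧ dy + (-x - 4*z) dx ∧ dz + (x - 2*y) dy ∧ dz.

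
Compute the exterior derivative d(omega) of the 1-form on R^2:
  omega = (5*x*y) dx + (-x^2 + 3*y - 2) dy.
d(omega) = (-7*x) dx ∧ dy

For a 1-form omega = sum_i f_i dx_i, the exterior derivative is
  d(omega) = sum_{i < j} (∂f_j/∂x_i - ∂f_i/∂x_j) dx_i ∧ dx_j.
  coefficient of dx ∧ dy: ∂f_2/∂x - ∂f_1/∂y = ∂(-x^2 + 3*y - 2)/∂x - ∂(5*x*y)/∂y = -7*x
Assembling: d(omega) = (-7*x) dx ∧ dy.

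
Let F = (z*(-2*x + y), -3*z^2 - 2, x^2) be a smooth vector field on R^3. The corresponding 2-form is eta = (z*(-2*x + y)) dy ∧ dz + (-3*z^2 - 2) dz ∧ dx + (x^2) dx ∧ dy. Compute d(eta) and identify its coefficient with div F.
d(eta) = (-2*z) dx ∧ dy ∧ dz; div F = -2*z

For a 2-form in R^3 of the form above, applying d gives a 3-form with coefficient ∂P/∂x + ∂Q/∂y + ∂R/∂z:
  ∂P/∂x = -2*z
  ∂Q/∂y = 0
  ∂R/∂z = 0
Sum = -2*z, which is exactly div F.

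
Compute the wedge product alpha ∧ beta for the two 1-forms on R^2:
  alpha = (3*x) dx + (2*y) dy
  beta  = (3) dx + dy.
alpha ∧ beta = (3*x - 6*y) dx ∧ dy

Distribute the wedge, using dx_i ∧ dx_j = -dx_j ∧ dx_i and dx_i ∧ dx_i = 0. For each pair (i, j) with i < j, the coefficient of dx_i ∧ dx_j in alpha ∧ beta is (alpha_i * beta_j - alpha_j * beta_i). Collecting: alpha ∧ beta = (3*x - 6*y) dx ∧ dy.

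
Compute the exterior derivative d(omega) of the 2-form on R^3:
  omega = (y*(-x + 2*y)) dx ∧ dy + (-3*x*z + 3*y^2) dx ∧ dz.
d(omega) = (-6*y) dx ∧ dy ∧ dz

For a 2-form omega = sum_{i<j} g_{ij} dx_i ∧ dx_j, the exterior derivative is
  d(omega) = sum_{i<j} d(g_{ij}) ∧ dx_i ∧ dx_j = sum_{i<j, k} (∂g_{ij}/∂x_k) dx_k ∧ dx_i ∧ dx_j.
Expand each term, using dx_k ∧ dx_i ∧ dx_j = sgn(permutation) dx_{(a)} ∧ dx_{(b)} ∧ dx_{(c)} with (a < b < c) sorted:
  d(-3*x*z + 3*y^2) includes (∂/∂y)(-3*x*z + 3*y^2) dy = (6*y) dy, which multiplied by dx ∧ dz gives (-6*y) dx ∧ dy ∧ dz
Collecting like 3-forms: d(omega) = (-6*y) dx ∧ dy ∧ dz.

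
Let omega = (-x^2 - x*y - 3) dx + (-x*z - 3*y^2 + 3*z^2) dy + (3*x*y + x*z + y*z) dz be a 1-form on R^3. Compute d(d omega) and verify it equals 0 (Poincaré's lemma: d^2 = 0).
d(d omega) = 0

Step 1: d omega = sum_{i<j} (∂f_j/∂x_i - ∂f_i/∂x_j) dx_i ∧ dx_j:
  coeff of dx ∧ dy: x - z
  coeff of dx ∧ dz: 3*y + z
  coeff of dy ∧ dz: 4*x - 5*z
Step 2: Apply d again to each 2-form coefficient. The only possible 3-form in R^3 is dx ∧ dy ∧ dz, with coefficient
  ∂(coeff of dy∧dz)/∂x - ∂(coeff of dx∧dz)/∂y + ∂(coeff of dx∧dy)/∂z
  = ∂/∂x (4*x - 5*z) - ∂/∂y (3*y + z) + ∂/∂z (x - z).
Each of these terms simplifies to sums of mixed partials that cancel in pairs. The result is 0 (by equality of mixed partials for smooth functions — Schwarz / Clairaut).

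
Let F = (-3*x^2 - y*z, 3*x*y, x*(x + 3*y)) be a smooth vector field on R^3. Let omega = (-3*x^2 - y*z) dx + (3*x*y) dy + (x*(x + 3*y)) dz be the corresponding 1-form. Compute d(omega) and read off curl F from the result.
d(omega) = (3*x) dy ∧ dz + (-2*x - 4*y) dz ∧ dx + (3*y + z) dx ∧ dy; curl F = (3*x, -2*x - 4*y, 3*y + z)

d omega = sum_{i<j} (∂f_j/∂x_i - ∂f_i/∂x_j) dx_i ∧ dx_j. Under the identification (dy ∧ dz, dz ∧ dx, dx ∧ dy) ↔ (e_x, e_y, e_z), the coefficients are exactly the components of curl F. Compute:
  ∂R/∂y - ∂Q/∂z = (3*x) - (0) = 3*x
  ∂P/∂z - ∂R/∂x = (-y) - (2*x + 3*y) = -2*x - 4*y
  ∂Q/∂x - ∂P/∂y = (3*y) - (-z) = 3*y + z.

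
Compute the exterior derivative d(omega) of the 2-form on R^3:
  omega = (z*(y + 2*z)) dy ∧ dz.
d(omega) = 0

For a 2-form omega = sum_{i<j} g_{ij} dx_i ∧ dx_j, the exterior derivative is
  d(omega) = sum_{i<j} d(g_{ij}) ∧ dx_i ∧ dx_j = sum_{i<j, k} (∂g_{ij}/∂x_k) dx_k ∧ dx_i ∧ dx_j.
Expand each term, using dx_k ∧ dx_i ∧ dx_j = sgn(permutation) dx_{(a)} ∧ dx_{(b)} ∧ dx_{(c)} with (a < b < c) sorted:

Collecting like 3-forms: d(omega) = 0.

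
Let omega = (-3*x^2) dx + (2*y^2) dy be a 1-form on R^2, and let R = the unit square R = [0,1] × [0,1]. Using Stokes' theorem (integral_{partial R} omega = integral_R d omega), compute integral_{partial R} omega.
integral_(partial R) omega = 0

Stokes: integral_partial_R omega = integral_R d omega with d omega = (∂Q/∂x - ∂P/∂y) dx ∧ dy.
  ∂Q/∂x = 0
  ∂P/∂y = 0
  integrand = ∂Q/∂x - ∂P/∂y = 0.
Integrating over R: integral_0^1 integral_0^1 (0) dx dy = 0.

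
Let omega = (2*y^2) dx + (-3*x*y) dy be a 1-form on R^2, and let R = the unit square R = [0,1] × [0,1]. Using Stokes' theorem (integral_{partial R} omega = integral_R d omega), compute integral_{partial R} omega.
integral_(partial R) omega = -7/2

Stokes: integral_partial_R omega = integral_R d omega with d omega = (∂Q/∂x - ∂P/∂y) dx ∧ dy.
  ∂Q/∂x = -3*y
  ∂P/∂y = 4*y
  integrand = ∂Q/∂x - ∂P/∂y = -7*y.
Integrating over R: integral_0^1 integral_0^1 (-7*y) dx dy = -7/2.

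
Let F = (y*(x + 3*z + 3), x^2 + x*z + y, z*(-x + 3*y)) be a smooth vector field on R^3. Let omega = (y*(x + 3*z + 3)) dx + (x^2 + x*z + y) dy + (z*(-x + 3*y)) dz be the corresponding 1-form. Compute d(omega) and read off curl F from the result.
d(omega) = (-x + 3*z) dy ∧ dz + (3*y + z) dz ∧ dx + (x - 2*z - 3) dx ∧ dy; curl F = (-x + 3*z, 3*y + z, x - 2*z - 3)

d omega = sum_{i<j} (∂f_j/∂x_i - ∂f_i/∂x_j) dx_i ∧ dx_j. Under the identification (dy ∧ dz, dz ∧ dx, dx ∧ dy) ↔ (e_x, e_y, e_z), the coefficients are exactly the components of curl F. Compute:
  ∂R/∂y - ∂Q/∂z = (3*z) - (x) = -x + 3*z
  ∂P/∂z - ∂R/∂x = (3*y) - (-z) = 3*y + z
  ∂Q/∂x - ∂P/∂y = (2*x + z) - (x + 3*z + 3) = x - 2*z - 3.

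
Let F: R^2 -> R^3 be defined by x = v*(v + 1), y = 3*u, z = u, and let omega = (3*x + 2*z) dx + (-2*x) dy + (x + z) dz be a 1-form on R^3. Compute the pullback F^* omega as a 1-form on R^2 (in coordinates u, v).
F^* omega = (u - 5*v^2 - 5*v) du + (4*u*v + 2*u + 6*v^3 + 9*v^2 + 3*v) dv

Using F^*(f dg) = (f ∘ F) d(g ∘ F), substitute each coordinate x_i by F_i(u, v) in f_i, and replace dx_i by d F_i = (∂F_i/∂u) du + (∂F_i/∂v) dv.
  For the x component: f_1(F) = 2*u + 3*v^2 + 3*v; d F_1 = (0) du + (2*v + 1) dv
  For the y component: f_2(F) = 2*v*(-v - 1); d F_2 = (3) du + (0) dv
  For the z component: f_3(F) = u + v^2 + v; d F_3 = (1) du + (0) dv
Combining and collecting du, dv coefficients:
  coeff of du: u - 5*v^2 - 5*v
  coeff of dv: 4*u*v + 2*u + 6*v^3 + 9*v^2 + 3*v
F^* omega = (u - 5*v^2 - 5*v) du + (4*u*v + 2*u + 6*v^3 + 9*v^2 + 3*v) dv.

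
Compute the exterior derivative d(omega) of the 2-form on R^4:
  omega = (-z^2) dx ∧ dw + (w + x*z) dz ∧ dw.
d(omega) = (3*z) dx ∧ dz ∧ dw

For a 2-form omega = sum_{i<j} g_{ij} dx_i ∧ dx_j, the exterior derivative is
  d(omega) = sum_{i<j} d(g_{ij}) ∧ dx_i ∧ dx_j = sum_{i<j, k} (∂g_{ij}/∂x_k) dx_k ∧ dx_i ∧ dx_j.
Expand each term, using dx_k ∧ dx_i ∧ dx_j = sgn(permutation) dx_{(a)} ∧ dx_{(b)} ∧ dx_{(c)} with (a < b < c) sorted:
  d(-z^2) includes (∂/∂z)(-z^2) dz = (-2*z) dz, which multiplied by dx ∧ dw gives (2*z) dx ∧ dz ∧ dw
  d(w + x*z) includes (∂/∂x)(w + x*z) dx = (z) dx, which multiplied by dz ∧ dw gives (z) dx ∧ dz ∧ dw
Collecting like 3-forms: d(omega) = (3*z) dx ∧ dz ∧ dw.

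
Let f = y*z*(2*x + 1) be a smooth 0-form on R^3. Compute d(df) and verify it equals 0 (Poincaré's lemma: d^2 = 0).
d(df) = 0

Step 1: df = sum_i (∂f/∂x_i) dx_i = (2*y*z) dx + (z*(2*x + 1)) dy + (y*(2*x + 1)) dz.
Step 2: Apply d again. Using the 1-form formula, the coefficient of dx ∧ dy in d(df) is ∂^2 f/∂x ∂y - ∂^2 f/∂y ∂x = (2*z) - (2*z) = 0 (equality of mixed partials for smooth f).
Similarly for dx ∧ dz and dy ∧ dz — all coefficients vanish. So d(df) = 0.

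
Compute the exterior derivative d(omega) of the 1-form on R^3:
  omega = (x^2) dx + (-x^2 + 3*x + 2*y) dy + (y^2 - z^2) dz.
d(omega) = (3 - 2*x) dx ∧ dy + (2*y) dy ∧ dz

For a 1-form omega = sum_i f_i dx_i, the exterior derivative is
  d(omega) = sum_{i < j} (∂f_j/∂x_i - ∂f_i/∂x_j) dx_i ∧ dx_j.
  coefficient of dx ∧ dy: ∂f_2/∂x - ∂f_1/∂y = ∂(-x^2 + 3*x + 2*y)/∂x - ∂(x^2)/∂y = 3 - 2*x
  coefficient of dy ∧ dz: ∂f_3/∂y - ∂f_2/∂z = ∂(y^2 - z^2)/∂y - ∂(-x^2 + 3*x + 2*y)/∂z = 2*y
Assembling: d(omega) = (3 - 2*x) dx ∧ dy + (2*y) dy ∧ dz.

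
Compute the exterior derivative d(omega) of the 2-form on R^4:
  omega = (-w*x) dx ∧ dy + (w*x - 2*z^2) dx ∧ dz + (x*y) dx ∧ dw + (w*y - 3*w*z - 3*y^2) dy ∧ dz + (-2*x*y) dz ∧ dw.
d(omega) = (-2*x) dx ∧ dy ∧ dw + (x - 2*y) dx ∧ dz ∧ dw + (-2*x + y - 3*z) dy ∧ dz ∧ dw

For a 2-form omega = sum_{i<j} g_{ij} dx_i ∧ dx_j, the exterior derivative is
  d(omega) = sum_{i<j} d(g_{ij}) ∧ dx_i ∧ dx_j = sum_{i<j, k} (∂g_{ij}/∂x_k) dx_k ∧ dx_i ∧ dx_j.
Expand each term, using dx_k ∧ dx_i ∧ dx_j = sgn(permutation) dx_{(a)} ∧ dx_{(b)} ∧ dx_{(c)} with (a < b < c) sorted:
  d(-w*x) includes (∂/∂w)(-w*x) dw = (-x) dw, which multiplied by dx ∧ dy gives (-x) dx ∧ dy ∧ dw
  d(w*x - 2*z^2) includes (∂/∂w)(w*x - 2*z^2) dw = (x) dw, which multiplied by dx ∧ dz gives (x) dx ∧ dz ∧ dw
  d(x*y) includes (∂/∂y)(x*y) dy = (x) dy, which multiplied by dx ∧ dw gives (-x) dx ∧ dy ∧ dw
  d(w*y - 3*w*z - 3*y^2) includes (∂/∂w)(w*y - 3*w*z - 3*y^2) dw = (y - 3*z) dw, which multiplied by dy ∧ dz gives (y - 3*z) dy ∧ dz ∧ dw
  d(-2*x*y) includes (∂/∂x)(-2*x*y) dx = (-2*y) dx, which multiplied by dz ∧ dw gives (-2*y) dx ∧ dz ∧ dw
  d(-2*x*y) includes (∂/∂y)(-2*x*y) dy = (-2*x) dy, which multiplied by dz ∧ dw gives (-2*x) dy ∧ dz ∧ dw
Collecting like 3-forms: d(omega) = (-2*x) dx ∧ dy ∧ dw + (x - 2*y) dx ∧ dz ∧ dw + (-2*x + y - 3*z) dy ∧ dz ∧ dw.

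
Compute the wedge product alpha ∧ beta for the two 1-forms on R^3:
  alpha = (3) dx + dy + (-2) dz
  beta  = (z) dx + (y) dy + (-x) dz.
alpha ∧ beta = (3*y - z) dx ∧ dy + (-3*x + 2*z) dx ∧ dz + (-x + 2*y) dy ∧ dz

Distribute the wedge, using dx_i ∧ dx_j = -dx_j ∧ dx_i and dx_i ∧ dx_i = 0. For each pair (i, j) with i < j, the coefficient of dx_i ∧ dx_j in alpha ∧ beta is (alpha_i * beta_j - alpha_j * beta_i). Collecting: alpha ∧ beta = (3*y - z) dx ∧ dy + (-3*x + 2*z) dx ∧ dz + (-x + 2*y) dy ∧ dz.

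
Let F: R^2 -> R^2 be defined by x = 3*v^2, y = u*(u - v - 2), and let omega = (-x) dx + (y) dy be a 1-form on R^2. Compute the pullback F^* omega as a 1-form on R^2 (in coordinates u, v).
F^* omega = (u*(2*u^2 - 3*u*v - 6*u + v^2 + 4*v + 4)) du + (-u^3 + u^2*v + 2*u^2 - 18*v^3) dv

Using F^*(f dg) = (f ∘ F) d(g ∘ F), substitute each coordinate x_i by F_i(u, v) in f_i, and replace dx_i by d F_i = (∂F_i/∂u) du + (∂F_i/∂v) dv.
  For the x component: f_1(F) = -3*v^2; d F_1 = (0) du + (6*v) dv
  For the y component: f_2(F) = u*(u - v - 2); d F_2 = (2*u - v - 2) du + (-u) dv
Combining and collecting du, dv coefficients:
  coeff of du: u*(2*u^2 - 3*u*v - 6*u + v^2 + 4*v + 4)
  coeff of dv: -u^3 + u^2*v + 2*u^2 - 18*v^3
F^* omega = (u*(2*u^2 - 3*u*v - 6*u + v^2 + 4*v + 4)) du + (-u^3 + u^2*v + 2*u^2 - 18*v^3) dv.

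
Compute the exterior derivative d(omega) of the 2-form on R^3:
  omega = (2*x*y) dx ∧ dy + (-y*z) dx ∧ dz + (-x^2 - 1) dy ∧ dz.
d(omega) = (-2*x + z) dx ∧ dy ∧ dz

For a 2-form omega = sum_{i<j} g_{ij} dx_i ∧ dx_j, the exterior derivative is
  d(omega) = sum_{i<j} d(g_{ij}) ∧ dx_i ∧ dx_j = sum_{i<j, k} (∂g_{ij}/∂x_k) dx_k ∧ dx_i ∧ dx_j.
Expand each term, using dx_k ∧ dx_i ∧ dx_j = sgn(permutation) dx_{(a)} ∧ dx_{(b)} ∧ dx_{(c)} with (a < b < c) sorted:
  d(-y*z) includes (∂/∂y)(-y*z) dy = (-z) dy, which multiplied by dx ∧ dz gives (z) dx ∧ dy ∧ dz
  d(-x^2 - 1) includes (∂/∂x)(-x^2 - 1) dx = (-2*x) dx, which multiplied by dy ∧ dz gives (-2*x) dx ∧ dy ∧ dz
Collecting like 3-forms: d(omega) = (-2*x + z) dx ∧ dy ∧ dz.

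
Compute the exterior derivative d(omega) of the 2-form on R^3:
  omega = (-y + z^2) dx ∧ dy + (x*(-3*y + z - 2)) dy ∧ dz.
d(omega) = (-3*y + 3*z - 2) dx ∧ dy ∧ dz

For a 2-form omega = sum_{i<j} g_{ij} dx_i ∧ dx_j, the exterior derivative is
  d(omega) = sum_{i<j} d(g_{ij}) ∧ dx_i ∧ dx_j = sum_{i<j, k} (∂g_{ij}/∂x_k) dx_k ∧ dx_i ∧ dx_j.
Expand each term, using dx_k ∧ dx_i ∧ dx_j = sgn(permutation) dx_{(a)} ∧ dx_{(b)} ∧ dx_{(c)} with (a < b < c) sorted:
  d(-y + z^2) includes (∂/∂z)(-y + z^2) dz = (2*z) dz, which multiplied by dx ∧ dy gives (2*z) dx ∧ dy ∧ dz
  d(x*(-3*y + z - 2)) includes (∂/∂x)(x*(-3*y + z - 2)) dx = (-3*y + z - 2) dx, which multiplied by dy ∧ dz gives (-3*y + z - 2) dx ∧ dy ∧ dz
Collecting like 3-forms: d(omega) = (-3*y + 3*z - 2) dx ∧ dy ∧ dz.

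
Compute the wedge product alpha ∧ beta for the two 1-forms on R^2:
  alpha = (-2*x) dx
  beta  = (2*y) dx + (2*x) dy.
alpha ∧ beta = (-4*x^2) dx ∧ dy

Distribute the wedge, using dx_i ∧ dx_j = -dx_j ∧ dx_i and dx_i ∧ dx_i = 0. For each pair (i, j) with i < j, the coefficient of dx_i ∧ dx_j in alpha ∧ beta is (alpha_i * beta_j - alpha_j * beta_i). Collecting: alpha ∧ beta = (-4*x^2) dx ∧ dy.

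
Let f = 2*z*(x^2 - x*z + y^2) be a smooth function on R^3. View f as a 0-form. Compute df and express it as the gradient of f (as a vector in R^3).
df = (2*z*(2*x - z)) dx + (4*y*z) dy + (2*x^2 - 4*x*z + 2*y^2) dz; grad f = (2*z*(2*x - z), 4*y*z, 2*x^2 - 4*x*z + 2*y^2)

For a 0-form f, d f = (∂f/∂x) dx + (∂f/∂y) dy + (∂f/∂z) dz. The components of the vector representation are exactly the entries of grad f in Cartesian coordinates:
  ∂f/∂x = 2*z*(2*x - z)
  ∂f/∂y = 4*y*z
  ∂f/∂z = 2*x^2 - 4*x*z + 2*y^2.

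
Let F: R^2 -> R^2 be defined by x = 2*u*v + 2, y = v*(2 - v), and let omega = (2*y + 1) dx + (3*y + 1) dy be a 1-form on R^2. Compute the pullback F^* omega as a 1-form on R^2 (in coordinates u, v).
F^* omega = (2*v*(-2*v^2 + 4*v + 1)) du + (-4*u*v^2 + 8*u*v + 2*u + 6*v^3 - 18*v^2 + 10*v + 2) dv

Using F^*(f dg) = (f ∘ F) d(g ∘ F), substitute each coordinate x_i by F_i(u, v) in f_i, and replace dx_i by d F_i = (∂F_i/∂u) du + (∂F_i/∂v) dv.
  For the x component: f_1(F) = -2*v^2 + 4*v + 1; d F_1 = (2*v) du + (2*u) dv
  For the y component: f_2(F) = -3*v^2 + 6*v + 1; d F_2 = (0) du + (2 - 2*v) dv
Combining and collecting du, dv coefficients:
  coeff of du: 2*v*(-2*v^2 + 4*v + 1)
  coeff of dv: -4*u*v^2 + 8*u*v + 2*u + 6*v^3 - 18*v^2 + 10*v + 2
F^* omega = (2*v*(-2*v^2 + 4*v + 1)) du + (-4*u*v^2 + 8*u*v + 2*u + 6*v^3 - 18*v^2 + 10*v + 2) dv.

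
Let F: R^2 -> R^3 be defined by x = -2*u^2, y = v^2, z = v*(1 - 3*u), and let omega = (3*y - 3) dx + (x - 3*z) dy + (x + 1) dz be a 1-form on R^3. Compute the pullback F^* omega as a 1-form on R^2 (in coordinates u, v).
F^* omega = (6*u^2*v - 12*u*v^2 + 12*u - 3*v) du + (6*u^3 - 4*u^2*v - 2*u^2 + 18*u*v^2 - 3*u - 6*v^2 + 1) dv

Using F^*(f dg) = (f ∘ F) d(g ∘ F), substitute each coordinate x_i by F_i(u, v) in f_i, and replace dx_i by d F_i = (∂F_i/∂u) du + (∂F_i/∂v) dv.
  For the x component: f_1(F) = 3*v^2 - 3; d F_1 = (-4*u) du + (0) dv
  For the y component: f_2(F) = -2*u^2 + 9*u*v - 3*v; d F_2 = (0) du + (2*v) dv
  For the z component: f_3(F) = 1 - 2*u^2; d F_3 = (-3*v) du + (1 - 3*u) dv
Combining and collecting du, dv coefficients:
  coeff of du: 6*u^2*v - 12*u*v^2 + 12*u - 3*v
  coeff of dv: 6*u^3 - 4*u^2*v - 2*u^2 + 18*u*v^2 - 3*u - 6*v^2 + 1
F^* omega = (6*u^2*v - 12*u*v^2 + 12*u - 3*v) du + (6*u^3 - 4*u^2*v - 2*u^2 + 18*u*v^2 - 3*u - 6*v^2 + 1) dv.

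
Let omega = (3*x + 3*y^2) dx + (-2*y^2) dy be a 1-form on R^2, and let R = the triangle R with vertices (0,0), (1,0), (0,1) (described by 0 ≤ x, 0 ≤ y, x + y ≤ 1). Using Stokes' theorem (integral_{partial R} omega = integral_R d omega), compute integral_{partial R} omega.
integral_(partial R) omega = -1

Stokes: integral_partial_R omega = integral_R d omega with d omega = (∂Q/∂x - ∂P/∂y) dx ∧ dy.
  ∂Q/∂x = 0
  ∂P/∂y = 6*y
  integrand = ∂Q/∂x - ∂P/∂y = -6*y.
Integrating over R: integral_0^1 integral_0^{1-x} (-6*y) dy dx = -1.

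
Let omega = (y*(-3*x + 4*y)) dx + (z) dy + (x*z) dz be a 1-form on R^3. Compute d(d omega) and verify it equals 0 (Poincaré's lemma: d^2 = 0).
d(d omega) = 0

Step 1: d omega = sum_{i<j} (∂f_j/∂x_i - ∂f_i/∂x_j) dx_i ∧ dx_j:
  coeff of dx ∧ dy: 3*x - 8*y
  coeff of dx ∧ dz: z
  coeff of dy ∧ dz: -1
Step 2: Apply d again to each 2-form coefficient. The only possible 3-form in R^3 is dx ∧ dy ∧ dz, with coefficient
  ∂(coeff of dy∧dz)/∂x - ∂(coeff of dx∧dz)/∂y + ∂(coeff of dx∧dy)/∂z
  = ∂/∂x (-1) - ∂/∂y (z) + ∂/∂z (3*x - 8*y).
Each of these terms simplifies to sums of mixed partials that cancel in pairs. The result is 0 (by equality of mixed partials for smooth functions — Schwarz / Clairaut).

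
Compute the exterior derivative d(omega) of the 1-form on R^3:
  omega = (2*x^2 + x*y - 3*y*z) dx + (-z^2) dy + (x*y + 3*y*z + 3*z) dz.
d(omega) = (-x + 3*z) dx ∧ dy + (4*y) dx ∧ dz + (x + 5*z) dy ∧ dz

For a 1-form omega = sum_i f_i dx_i, the exterior derivative is
  d(omega) = sum_{i < j} (∂f_j/∂x_i - ∂f_i/∂x_j) dx_i ∧ dx_j.
  coefficient of dx ∧ dy: ∂f_2/∂x - ∂f_1/∂y = ∂(-z^2)/∂x - ∂(2*x^2 + x*y - 3*y*z)/∂y = -x + 3*z
  coefficient of dx ∧ dz: ∂f_3/∂x - ∂f_1/∂z = ∂(x*y + 3*y*z + 3*z)/∂x - ∂(2*x^2 + x*y - 3*y*z)/∂z = 4*y
  coefficient of dy ∧ dz: ∂f_3/∂y - ∂f_2/∂z = ∂(x*y + 3*y*z + 3*z)/∂y - ∂(-z^2)/∂z = x + 5*z
Assembling: d(omega) = (-x + 3*z) dx ∧ dy + (4*y) dx ∧ dz + (x + 5*z) dy ∧ dz.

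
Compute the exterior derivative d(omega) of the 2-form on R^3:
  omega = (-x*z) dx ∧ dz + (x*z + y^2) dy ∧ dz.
d(omega) = (z) dx ∧ dy ∧ dz

For a 2-form omega = sum_{i<j} g_{ij} dx_i ∧ dx_j, the exterior derivative is
  d(omega) = sum_{i<j} d(g_{ij}) ∧ dx_i ∧ dx_j = sum_{i<j, k} (∂g_{ij}/∂x_k) dx_k ∧ dx_i ∧ dx_j.
Expand each term, using dx_k ∧ dx_i ∧ dx_j = sgn(permutation) dx_{(a)} ∧ dx_{(b)} ∧ dx_{(c)} with (a < b < c) sorted:
  d(x*z + y^2) includes (∂/∂x)(x*z + y^2) dx = (z) dx, which multiplied by dy ∧ dz gives (z) dx ∧ dy ∧ dz
Collecting like 3-forms: d(omega) = (z) dx ∧ dy ∧ dz.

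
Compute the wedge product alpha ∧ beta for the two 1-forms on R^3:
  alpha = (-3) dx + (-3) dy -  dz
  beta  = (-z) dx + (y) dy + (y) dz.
alpha ∧ beta = (-3*y - 3*z) dx ∧ dy + (-3*y - z) dx ∧ dz + (-2*y) dy ∧ dz

Distribute the wedge, using dx_i ∧ dx_j = -dx_j ∧ dx_i and dx_i ∧ dx_i = 0. For each pair (i, j) with i < j, the coefficient of dx_i ∧ dx_j in alpha ∧ beta is (alpha_i * beta_j - alpha_j * beta_i). Collecting: alpha ∧ beta = (-3*y - 3*z) dx ∧ dy + (-3*y - z) dx ∧ dz + (-2*y) dy ∧ dz.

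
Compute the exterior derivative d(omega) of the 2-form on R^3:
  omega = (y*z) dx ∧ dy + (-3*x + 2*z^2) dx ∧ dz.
d(omega) = (y) dx ∧ dy ∧ dz

For a 2-form omega = sum_{i<j} g_{ij} dx_i ∧ dx_j, the exterior derivative is
  d(omega) = sum_{i<j} d(g_{ij}) ∧ dx_i ∧ dx_j = sum_{i<j, k} (∂g_{ij}/∂x_k) dx_k ∧ dx_i ∧ dx_j.
Expand each term, using dx_k ∧ dx_i ∧ dx_j = sgn(permutation) dx_{(a)} ∧ dx_{(b)} ∧ dx_{(c)} with (a < b < c) sorted:
  d(y*z) includes (∂/∂z)(y*z) dz = (y) dz, which multiplied by dx ∧ dy gives (y) dx ∧ dy ∧ dz
Collecting like 3-forms: d(omega) = (y) dx ∧ dy ∧ dz.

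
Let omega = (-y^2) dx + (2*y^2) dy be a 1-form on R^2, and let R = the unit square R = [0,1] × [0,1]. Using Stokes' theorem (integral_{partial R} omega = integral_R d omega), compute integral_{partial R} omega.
integral_(partial R) omega = 1

Stokes: integral_partial_R omega = integral_R d omega with d omega = (∂Q/∂x - ∂P/∂y) dx ∧ dy.
  ∂Q/∂x = 0
  ∂P/∂y = -2*y
  integrand = ∂Q/∂x - ∂P/∂y = 2*y.
Integrating over R: integral_0^1 integral_0^1 (2*y) dx dy = 1.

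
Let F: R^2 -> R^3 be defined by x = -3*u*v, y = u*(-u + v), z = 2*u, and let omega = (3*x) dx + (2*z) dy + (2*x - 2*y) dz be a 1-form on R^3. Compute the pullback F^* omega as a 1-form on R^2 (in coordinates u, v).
F^* omega = (u*(-4*u + 27*v^2 - 12*v)) du + (u^2*(27*v + 4)) dv

Using F^*(f dg) = (f ∘ F) d(g ∘ F), substitute each coordinate x_i by F_i(u, v) in f_i, and replace dx_i by d F_i = (∂F_i/∂u) du + (∂F_i/∂v) dv.
  For the x component: f_1(F) = -9*u*v; d F_1 = (-3*v) du + (-3*u) dv
  For the y component: f_2(F) = 4*u; d F_2 = (-2*u + v) du + (u) dv
  For the z component: f_3(F) = 2*u*(u - 4*v); d F_3 = (2) du + (0) dv
Combining and collecting du, dv coefficients:
  coeff of du: u*(-4*u + 27*v^2 - 12*v)
  coeff of dv: u^2*(27*v + 4)
F^* omega = (u*(-4*u + 27*v^2 - 12*v)) du + (u^2*(27*v + 4)) dv.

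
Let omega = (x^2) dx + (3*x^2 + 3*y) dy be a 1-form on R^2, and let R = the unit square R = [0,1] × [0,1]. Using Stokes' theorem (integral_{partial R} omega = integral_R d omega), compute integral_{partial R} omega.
integral_(partial R) omega = 3

Stokes: integral_partial_R omega = integral_R d omega with d omega = (∂Q/∂x - ∂P/∂y) dx ∧ dy.
  ∂Q/∂x = 6*x
  ∂P/∂y = 0
  integrand = ∂Q/∂x - ∂P/∂y = 6*x.
Integrating over R: integral_0^1 integral_0^1 (6*x) dx dy = 3.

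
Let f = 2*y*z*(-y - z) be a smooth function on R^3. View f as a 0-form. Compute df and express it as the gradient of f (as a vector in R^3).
df = (0) dx + (2*z*(-2*y - z)) dy + (2*y*(-y - 2*z)) dz; grad f = (0, 2*z*(-2*y - z), 2*y*(-y - 2*z))

For a 0-form f, d f = (∂f/∂x) dx + (∂f/∂y) dy + (∂f/∂z) dz. The components of the vector representation are exactly the entries of grad f in Cartesian coordinates:
  ∂f/∂x = 0
  ∂f/∂y = 2*z*(-2*y - z)
  ∂f/∂z = 2*y*(-y - 2*z).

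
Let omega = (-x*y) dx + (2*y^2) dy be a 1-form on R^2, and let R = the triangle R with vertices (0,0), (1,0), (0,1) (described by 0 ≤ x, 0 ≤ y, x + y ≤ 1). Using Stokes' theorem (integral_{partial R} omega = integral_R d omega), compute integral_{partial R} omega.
integral_(partial R) omega = 1/6

Stokes: integral_partial_R omega = integral_R d omega with d omega = (∂Q/∂x - ∂P/∂y) dx ∧ dy.
  ∂Q/∂x = 0
  ∂P/∂y = -x
  integrand = ∂Q/∂x - ∂P/∂y = x.
Integrating over R: integral_0^1 integral_0^{1-x} (x) dy dx = 1/6.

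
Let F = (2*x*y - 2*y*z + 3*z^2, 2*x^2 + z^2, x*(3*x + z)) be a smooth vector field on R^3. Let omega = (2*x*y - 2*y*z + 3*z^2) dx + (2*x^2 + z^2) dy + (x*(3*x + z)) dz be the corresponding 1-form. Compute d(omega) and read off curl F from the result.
d(omega) = (-2*z) dy ∧ dz + (-6*x - 2*y + 5*z) dz ∧ dx + (2*x + 2*z) dx ∧ dy; curl F = (-2*z, -6*x - 2*y + 5*z, 2*x + 2*z)

d omega = sum_{i<j} (∂f_j/∂x_i - ∂f_i/∂x_j) dx_i ∧ dx_j. Under the identification (dy ∧ dz, dz ∧ dx, dx ∧ dy) ↔ (e_x, e_y, e_z), the coefficients are exactly the components of curl F. Compute:
  ∂R/∂y - ∂Q/∂z = (0) - (2*z) = -2*z
  ∂P/∂z - ∂R/∂x = (-2*y + 6*z) - (6*x + z) = -6*x - 2*y + 5*z
  ∂Q/∂x - ∂P/∂y = (4*x) - (2*x - 2*z) = 2*x + 2*z.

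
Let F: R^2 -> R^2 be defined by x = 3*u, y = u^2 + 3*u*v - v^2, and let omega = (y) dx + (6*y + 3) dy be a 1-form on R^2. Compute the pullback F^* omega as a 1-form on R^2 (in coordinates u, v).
F^* omega = (12*u^3 + 54*u^2*v + 3*u^2 + 42*u*v^2 + 9*u*v + 6*u - 18*v^3 - 3*v^2 + 9*v) du + (18*u^3 + 42*u^2*v - 54*u*v^2 + 9*u + 12*v^3 - 6*v) dv

Using F^*(f dg) = (f ∘ F) d(g ∘ F), substitute each coordinate x_i by F_i(u, v) in f_i, and replace dx_i by d F_i = (∂F_i/∂u) du + (∂F_i/∂v) dv.
  For the x component: f_1(F) = u^2 + 3*u*v - v^2; d F_1 = (3) du + (0) dv
  For the y component: f_2(F) = 6*u^2 + 18*u*v - 6*v^2 + 3; d F_2 = (2*u + 3*v) du + (3*u - 2*v) dv
Combining and collecting du, dv coefficients:
  coeff of du: 12*u^3 + 54*u^2*v + 3*u^2 + 42*u*v^2 + 9*u*v + 6*u - 18*v^3 - 3*v^2 + 9*v
  coeff of dv: 18*u^3 + 42*u^2*v - 54*u*v^2 + 9*u + 12*v^3 - 6*v
F^* omega = (12*u^3 + 54*u^2*v + 3*u^2 + 42*u*v^2 + 9*u*v + 6*u - 18*v^3 - 3*v^2 + 9*v) du + (18*u^3 + 42*u^2*v - 54*u*v^2 + 9*u + 12*v^3 - 6*v) dv.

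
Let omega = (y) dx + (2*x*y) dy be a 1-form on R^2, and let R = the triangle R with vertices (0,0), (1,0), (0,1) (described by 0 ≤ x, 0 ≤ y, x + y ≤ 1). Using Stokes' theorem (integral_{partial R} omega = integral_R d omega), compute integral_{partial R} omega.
integral_(partial R) omega = -1/6

Stokes: integral_partial_R omega = integral_R d omega with d omega = (∂Q/∂x - ∂P/∂y) dx ∧ dy.
  ∂Q/∂x = 2*y
  ∂P/∂y = 1
  integrand = ∂Q/∂x - ∂P/∂y = 2*y - 1.
Integrating over R: integral_0^1 integral_0^{1-x} (2*y - 1) dy dx = -1/6.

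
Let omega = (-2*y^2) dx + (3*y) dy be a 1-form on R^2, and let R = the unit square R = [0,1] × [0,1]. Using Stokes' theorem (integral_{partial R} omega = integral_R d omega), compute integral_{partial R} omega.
integral_(partial R) omega = 2

Stokes: integral_partial_R omega = integral_R d omega with d omega = (∂Q/∂x - ∂P/∂y) dx ∧ dy.
  ∂Q/∂x = 0
  ∂P/∂y = -4*y
  integrand = ∂Q/∂x - ∂P/∂y = 4*y.
Integrating over R: integral_0^1 integral_0^1 (4*y) dx dy = 2.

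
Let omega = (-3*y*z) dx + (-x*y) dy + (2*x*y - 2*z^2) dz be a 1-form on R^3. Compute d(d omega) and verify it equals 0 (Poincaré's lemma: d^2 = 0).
d(d omega) = 0

Step 1: d omega = sum_{i<j} (∂f_j/∂x_i - ∂f_i/∂x_j) dx_i ∧ dx_j:
  coeff of dx ∧ dy: -y + 3*z
  coeff of dx ∧ dz: 5*y
  coeff of dy ∧ dz: 2*x
Step 2: Apply d again to each 2-form coefficient. The only possible 3-form in R^3 is dx ∧ dy ∧ dz, with coefficient
  ∂(coeff of dy∧dz)/∂x - ∂(coeff of dx∧dz)/∂y + ∂(coeff of dx∧dy)/∂z
  = ∂/∂x (2*x) - ∂/∂y (5*y) + ∂/∂z (-y + 3*z).
Each of these terms simplifies to sums of mixed partials that cancel in pairs. The result is 0 (by equality of mixed partials for smooth functions — Schwarz / Clairaut).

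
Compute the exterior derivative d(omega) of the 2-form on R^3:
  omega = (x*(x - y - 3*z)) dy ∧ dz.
d(omega) = (2*x - y - 3*z) dx ∧ dy ∧ dz

For a 2-form omega = sum_{i<j} g_{ij} dx_i ∧ dx_j, the exterior derivative is
  d(omega) = sum_{i<j} d(g_{ij}) ∧ dx_i ∧ dx_j = sum_{i<j, k} (∂g_{ij}/∂x_k) dx_k ∧ dx_i ∧ dx_j.
Expand each term, using dx_k ∧ dx_i ∧ dx_j = sgn(permutation) dx_{(a)} ∧ dx_{(b)} ∧ dx_{(c)} with (a < b < c) sorted:
  d(x*(x - y - 3*z)) includes (∂/∂x)(x*(x - y - 3*z)) dx = (2*x - y - 3*z) dx, which multiplied by dy ∧ dz gives (2*x - y - 3*z) dx ∧ dy ∧ dz
Collecting like 3-forms: d(omega) = (2*x - y - 3*z) dx ∧ dy ∧ dz.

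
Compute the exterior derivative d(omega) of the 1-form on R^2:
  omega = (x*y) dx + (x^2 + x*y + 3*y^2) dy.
d(omega) = (x + y) dx ∧ dy

For a 1-form omega = sum_i f_i dx_i, the exterior derivative is
  d(omega) = sum_{i < j} (∂f_j/∂x_i - ∂f_i/∂x_j) dx_i ∧ dx_j.
  coefficient of dx ∧ dy: ∂f_2/∂x - ∂f_1/∂y = ∂(x^2 + x*y + 3*y^2)/∂x - ∂(x*y)/∂y = x + y
Assembling: d(omega) = (x + y) dx ∧ dy.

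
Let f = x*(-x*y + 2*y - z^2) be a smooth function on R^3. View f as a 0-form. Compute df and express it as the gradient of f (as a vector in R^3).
df = (-2*x*y + 2*y - z^2) dx + (x*(2 - x)) dy + (-2*x*z) dz; grad f = (-2*x*y + 2*y - z^2, x*(2 - x), -2*x*z)

For a 0-form f, d f = (∂f/∂x) dx + (∂f/∂y) dy + (∂f/∂z) dz. The components of the vector representation are exactly the entries of grad f in Cartesian coordinates:
  ∂f/∂x = -2*x*y + 2*y - z^2
  ∂f/∂y = x*(2 - x)
  ∂f/∂z = -2*x*z.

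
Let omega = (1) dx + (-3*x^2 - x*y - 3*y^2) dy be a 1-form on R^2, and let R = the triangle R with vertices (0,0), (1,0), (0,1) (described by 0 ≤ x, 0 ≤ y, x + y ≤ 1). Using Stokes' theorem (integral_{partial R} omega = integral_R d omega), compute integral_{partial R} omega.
integral_(partial R) omega = -7/6

Stokes: integral_partial_R omega = integral_R d omega with d omega = (∂Q/∂x - ∂P/∂y) dx ∧ dy.
  ∂Q/∂x = -6*x - y
  ∂P/∂y = 0
  integrand = ∂Q/∂x - ∂P/∂y = -6*x - y.
Integrating over R: integral_0^1 integral_0^{1-x} (-6*x - y) dy dx = -7/6.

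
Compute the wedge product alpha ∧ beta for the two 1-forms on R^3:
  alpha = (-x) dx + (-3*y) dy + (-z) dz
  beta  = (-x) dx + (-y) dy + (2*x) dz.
alpha ∧ beta = (-2*x*y) dx ∧ dy + (-x*(2*x + z)) dx ∧ dz + (-y*(6*x + z)) dy ∧ dz

Distribute the wedge, using dx_i ∧ dx_j = -dx_j ∧ dx_i and dx_i ∧ dx_i = 0. For each pair (i, j) with i < j, the coefficient of dx_i ∧ dx_j in alpha ∧ beta is (alpha_i * beta_j - alpha_j * beta_i). Collecting: alpha ∧ beta = (-2*x*y) dx ∧ dy + (-x*(2*x + z)) dx ∧ dz + (-y*(6*x + z)) dy ∧ dz.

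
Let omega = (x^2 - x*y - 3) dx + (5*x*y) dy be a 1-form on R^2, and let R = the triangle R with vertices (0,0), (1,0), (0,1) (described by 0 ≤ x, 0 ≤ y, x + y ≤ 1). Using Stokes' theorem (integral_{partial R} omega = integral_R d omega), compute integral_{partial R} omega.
integral_(partial R) omega = 1

Stokes: integral_partial_R omega = integral_R d omega with d omega = (∂Q/∂x - ∂P/∂y) dx ∧ dy.
  ∂Q/∂x = 5*y
  ∂P/∂y = -x
  integrand = ∂Q/∂x - ∂P/∂y = x + 5*y.
Integrating over R: integral_0^1 integral_0^{1-x} (x + 5*y) dy dx = 1.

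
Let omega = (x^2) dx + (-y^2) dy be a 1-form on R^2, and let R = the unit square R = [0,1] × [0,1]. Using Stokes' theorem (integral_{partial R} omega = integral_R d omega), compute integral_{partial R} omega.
integral_(partial R) omega = 0

Stokes: integral_partial_R omega = integral_R d omega with d omega = (∂Q/∂x - ∂P/∂y) dx ∧ dy.
  ∂Q/∂x = 0
  ∂P/∂y = 0
  integrand = ∂Q/∂x - ∂P/∂y = 0.
Integrating over R: integral_0^1 integral_0^1 (0) dx dy = 0.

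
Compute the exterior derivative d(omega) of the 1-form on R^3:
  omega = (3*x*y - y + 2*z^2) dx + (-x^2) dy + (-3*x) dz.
d(omega) = (1 - 5*x) dx ∧ dy + (-4*z - 3) dx ∧ dz

For a 1-form omega = sum_i f_i dx_i, the exterior derivative is
  d(omega) = sum_{i < j} (∂f_j/∂x_i - ∂f_i/∂x_j) dx_i ∧ dx_j.
  coefficient of dx ∧ dy: ∂f_2/∂x - ∂f_1/∂y = ∂(-x^2)/∂x - ∂(3*x*y - y + 2*z^2)/∂y = 1 - 5*x
  coefficient of dx ∧ dz: ∂f_3/∂x - ∂f_1/∂z = ∂(-3*x)/∂x - ∂(3*x*y - y + 2*z^2)/∂z = -4*z - 3
Assembling: d(omega) = (1 - 5*x) dx ∧ dy + (-4*z - 3) dx ∧ dz.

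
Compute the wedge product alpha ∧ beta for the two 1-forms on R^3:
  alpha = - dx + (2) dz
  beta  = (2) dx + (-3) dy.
alpha ∧ beta = (3) dx ∧ dy + (-4) dx ∧ dz + (6) dy ∧ dz

Distribute the wedge, using dx_i ∧ dx_j = -dx_j ∧ dx_i and dx_i ∧ dx_i = 0. For each pair (i, j) with i < j, the coefficient of dx_i ∧ dx_j in alpha ∧ beta is (alpha_i * beta_j - alpha_j * beta_i). Collecting: alpha ∧ beta = (3) dx ∧ dy + (-4) dx ∧ dz + (6) dy ∧ dz.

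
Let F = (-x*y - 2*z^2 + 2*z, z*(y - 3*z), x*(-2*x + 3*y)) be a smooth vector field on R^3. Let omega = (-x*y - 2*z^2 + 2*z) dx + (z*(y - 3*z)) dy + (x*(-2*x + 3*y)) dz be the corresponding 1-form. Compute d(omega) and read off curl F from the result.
d(omega) = (3*x - y + 6*z) dy ∧ dz + (4*x - 3*y - 4*z + 2) dz ∧ dx + (x) dx ∧ dy; curl F = (3*x - y + 6*z, 4*x - 3*y - 4*z + 2, x)

d omega = sum_{i<j} (∂f_j/∂x_i - ∂f_i/∂x_j) dx_i ∧ dx_j. Under the identification (dy ∧ dz, dz ∧ dx, dx ∧ dy) ↔ (e_x, e_y, e_z), the coefficients are exactly the components of curl F. Compute:
  ∂R/∂y - ∂Q/∂z = (3*x) - (y - 6*z) = 3*x - y + 6*z
  ∂P/∂z - ∂R/∂x = (2 - 4*z) - (-4*x + 3*y) = 4*x - 3*y - 4*z + 2
  ∂Q/∂x - ∂P/∂y = (0) - (-x) = x.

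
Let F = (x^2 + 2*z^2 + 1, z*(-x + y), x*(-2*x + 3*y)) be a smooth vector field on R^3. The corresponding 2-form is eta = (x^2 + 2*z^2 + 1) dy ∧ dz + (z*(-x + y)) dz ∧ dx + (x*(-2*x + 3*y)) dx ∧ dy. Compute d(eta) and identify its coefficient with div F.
d(eta) = (2*x + z) dx ∧ dy ∧ dz; div F = 2*x + z

For a 2-form in R^3 of the form above, applying d gives a 3-form with coefficient ∂P/∂x + ∂Q/∂y + ∂R/∂z:
  ∂P/∂x = 2*x
  ∂Q/∂y = z
  ∂R/∂z = 0
Sum = 2*x + z, which is exactly div F.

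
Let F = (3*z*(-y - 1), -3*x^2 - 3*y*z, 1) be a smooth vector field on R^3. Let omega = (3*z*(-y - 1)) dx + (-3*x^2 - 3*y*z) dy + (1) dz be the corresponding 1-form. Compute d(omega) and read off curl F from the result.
d(omega) = (3*y) dy ∧ dz + (-3*y - 3) dz ∧ dx + (-6*x + 3*z) dx ∧ dy; curl F = (3*y, -3*y - 3, -6*x + 3*z)

d omega = sum_{i<j} (∂f_j/∂x_i - ∂f_i/∂x_j) dx_i ∧ dx_j. Under the identification (dy ∧ dz, dz ∧ dx, dx ∧ dy) ↔ (e_x, e_y, e_z), the coefficients are exactly the components of curl F. Compute:
  ∂R/∂y - ∂Q/∂z = (0) - (-3*y) = 3*y
  ∂P/∂z - ∂R/∂x = (-3*y - 3) - (0) = -3*y - 3
  ∂Q/∂x - ∂P/∂y = (-6*x) - (-3*z) = -6*x + 3*z.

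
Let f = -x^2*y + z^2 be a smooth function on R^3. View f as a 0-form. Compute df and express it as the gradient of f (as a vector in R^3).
df = (-2*x*y) dx + (-x^2) dy + (2*z) dz; grad f = (-2*x*y, -x^2, 2*z)

For a 0-form f, d f = (∂f/∂x) dx + (∂f/∂y) dy + (∂f/∂z) dz. The components of the vector representation are exactly the entries of grad f in Cartesian coordinates:
  ∂f/∂x = -2*x*y
  ∂f/∂y = -x^2
  ∂f/∂z = 2*z.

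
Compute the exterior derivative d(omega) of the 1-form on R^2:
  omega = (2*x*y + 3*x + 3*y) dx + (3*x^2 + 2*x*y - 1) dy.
d(omega) = (4*x + 2*y - 3) dx ∧ dy

For a 1-form omega = sum_i f_i dx_i, the exterior derivative is
  d(omega) = sum_{i < j} (∂f_j/∂x_i - ∂f_i/∂x_j) dx_i ∧ dx_j.
  coefficient of dx ∧ dy: ∂f_2/∂x - ∂f_1/∂y = ∂(3*x^2 + 2*x*y - 1)/∂x - ∂(2*x*y + 3*x + 3*y)/∂y = 4*x + 2*y - 3
Assembling: d(omega) = (4*x + 2*y - 3) dx ∧ dy.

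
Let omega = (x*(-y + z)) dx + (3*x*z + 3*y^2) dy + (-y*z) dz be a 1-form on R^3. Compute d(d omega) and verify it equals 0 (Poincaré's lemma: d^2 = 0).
d(d omega) = 0

Step 1: d omega = sum_{i<j} (∂f_j/∂x_i - ∂f_i/∂x_j) dx_i ∧ dx_j:
  coeff of dx ∧ dy: x + 3*z
  coeff of dx ∧ dz: -x
  coeff of dy ∧ dz: -3*x - z
Step 2: Apply d again to each 2-form coefficient. The only possible 3-form in R^3 is dx ∧ dy ∧ dz, with coefficient
  ∂(coeff of dy∧dz)/∂x - ∂(coeff of dx∧dz)/∂y + ∂(coeff of dx∧dy)/∂z
  = ∂/∂x (-3*x - z) - ∂/∂y (-x) + ∂/∂z (x + 3*z).
Each of these terms simplifies to sums of mixed partials that cancel in pairs. The result is 0 (by equality of mixed partials for smooth functions — Schwarz / Clairaut).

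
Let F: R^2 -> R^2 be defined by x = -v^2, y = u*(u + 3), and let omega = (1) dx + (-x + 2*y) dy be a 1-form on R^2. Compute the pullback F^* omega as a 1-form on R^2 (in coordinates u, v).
F^* omega = (4*u^3 + 18*u^2 + 2*u*v^2 + 18*u + 3*v^2) du + (-2*v) dv

Using F^*(f dg) = (f ∘ F) d(g ∘ F), substitute each coordinate x_i by F_i(u, v) in f_i, and replace dx_i by d F_i = (∂F_i/∂u) du + (∂F_i/∂v) dv.
  For the x component: f_1(F) = 1; d F_1 = (0) du + (-2*v) dv
  For the y component: f_2(F) = 2*u^2 + 6*u + v^2; d F_2 = (2*u + 3) du + (0) dv
Combining and collecting du, dv coefficients:
  coeff of du: 4*u^3 + 18*u^2 + 2*u*v^2 + 18*u + 3*v^2
  coeff of dv: -2*v
F^* omega = (4*u^3 + 18*u^2 + 2*u*v^2 + 18*u + 3*v^2) du + (-2*v) dv.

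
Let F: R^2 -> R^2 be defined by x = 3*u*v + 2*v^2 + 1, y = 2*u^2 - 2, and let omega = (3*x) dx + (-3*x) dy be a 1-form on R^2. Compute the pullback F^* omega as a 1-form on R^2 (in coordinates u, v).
F^* omega = (-36*u^2*v + 3*u*v^2 - 12*u + 18*v^3 + 9*v) du + (27*u^2*v + 54*u*v^2 + 9*u + 24*v^3 + 12*v) dv

Using F^*(f dg) = (f ∘ F) d(g ∘ F), substitute each coordinate x_i by F_i(u, v) in f_i, and replace dx_i by d F_i = (∂F_i/∂u) du + (∂F_i/∂v) dv.
  For the x component: f_1(F) = 9*u*v + 6*v^2 + 3; d F_1 = (3*v) du + (3*u + 4*v) dv
  For the y component: f_2(F) = -9*u*v - 6*v^2 - 3; d F_2 = (4*u) du + (0) dv
Combining and collecting du, dv coefficients:
  coeff of du: -36*u^2*v + 3*u*v^2 - 12*u + 18*v^3 + 9*v
  coeff of dv: 27*u^2*v + 54*u*v^2 + 9*u + 24*v^3 + 12*v
F^* omega = (-36*u^2*v + 3*u*v^2 - 12*u + 18*v^3 + 9*v) du + (27*u^2*v + 54*u*v^2 + 9*u + 24*v^3 + 12*v) dv.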